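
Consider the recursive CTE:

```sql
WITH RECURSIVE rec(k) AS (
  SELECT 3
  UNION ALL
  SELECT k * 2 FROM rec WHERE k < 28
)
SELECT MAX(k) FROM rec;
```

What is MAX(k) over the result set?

48

Base: k=3.
Iteration 1: 3 < 28 holds -> k = 3 * 2 = 6.
Iteration 2: 6 < 28 holds -> k = 6 * 2 = 12.
Iteration 3: 12 < 28 holds -> k = 12 * 2 = 24.
Iteration 4: 24 < 28 holds -> k = 24 * 2 = 48.
Iteration 5: 48 < 28 fails; recursion stops.
k values: 3, 6, 12, 24, 48; the maximum is 48.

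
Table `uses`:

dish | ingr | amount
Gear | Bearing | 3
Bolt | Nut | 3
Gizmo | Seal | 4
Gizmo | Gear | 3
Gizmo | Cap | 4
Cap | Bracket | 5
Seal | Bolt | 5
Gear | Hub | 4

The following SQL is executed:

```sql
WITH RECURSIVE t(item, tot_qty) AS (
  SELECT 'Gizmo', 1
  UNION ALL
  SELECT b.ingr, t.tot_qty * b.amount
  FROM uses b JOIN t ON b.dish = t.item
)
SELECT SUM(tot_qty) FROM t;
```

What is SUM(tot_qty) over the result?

133

Base: (Gizmo, tot_qty=1).
Iteration 1: components of {Gizmo} -> Cap = 1*4 = 4, Gear = 1*3 = 3, Seal = 1*4 = 4.
Iteration 2: components of {Cap,Gear,Seal} -> Bearing = 3*3 = 9, Bolt = 4*5 = 20, Bracket = 4*5 = 20, Hub = 3*4 = 12.
Iteration 3: components of {Bearing,Bolt,Bracket,Hub} -> Nut = 20*3 = 60.
Iteration 4: no further components; recursion stops.
SUM(tot_qty) = 1 + 3 + 4 + 4 + 9 + 12 + 20 + 20 + 60 = 133.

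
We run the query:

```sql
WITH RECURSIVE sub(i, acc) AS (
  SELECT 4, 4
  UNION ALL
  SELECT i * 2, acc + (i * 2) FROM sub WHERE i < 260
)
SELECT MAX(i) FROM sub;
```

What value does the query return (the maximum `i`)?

512

Base: i=4, acc=4.
Iteration 1: 4 < 260 holds -> i = 4 * 2 = 8, acc = 4 + 8 = 12.
Iteration 2: 8 < 260 holds -> i = 8 * 2 = 16, acc = 12 + 16 = 28.
Iteration 3: 16 < 260 holds -> i = 16 * 2 = 32, acc = 28 + 32 = 60.
Iteration 4: 32 < 260 holds -> i = 32 * 2 = 64, acc = 60 + 64 = 124.
Iteration 5: 64 < 260 holds -> i = 64 * 2 = 128, acc = 124 + 128 = 252.
Iteration 6: 128 < 260 holds -> i = 128 * 2 = 256, acc = 252 + 256 = 508.
Iteration 7: 256 < 260 holds -> i = 256 * 2 = 512, acc = 508 + 512 = 1020.
Iteration 8: 512 < 260 fails; recursion stops.
i values: 4, 8, 16, 32, 64, 128, 256, 512; the maximum is 512.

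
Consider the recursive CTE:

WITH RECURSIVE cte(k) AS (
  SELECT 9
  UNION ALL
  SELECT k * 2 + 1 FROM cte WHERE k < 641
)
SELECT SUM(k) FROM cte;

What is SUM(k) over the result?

2542

Base: k=9.
Iteration 1: 9 < 641 holds -> k = 9 * 2 + 1 = 19.
Iteration 2: 19 < 641 holds -> k = 19 * 2 + 1 = 39.
Iteration 3: 39 < 641 holds -> k = 39 * 2 + 1 = 79.
Iteration 4: 79 < 641 holds -> k = 79 * 2 + 1 = 159.
Iteration 5: 159 < 641 holds -> k = 159 * 2 + 1 = 319.
Iteration 6: 319 < 641 holds -> k = 319 * 2 + 1 = 639.
Iteration 7: 639 < 641 holds -> k = 639 * 2 + 1 = 1279.
Iteration 8: 1279 < 641 fails; recursion stops.
SUM(k) = 9 + 19 + 39 + 79 + 159 + 319 + 639 + 1279 = 2542.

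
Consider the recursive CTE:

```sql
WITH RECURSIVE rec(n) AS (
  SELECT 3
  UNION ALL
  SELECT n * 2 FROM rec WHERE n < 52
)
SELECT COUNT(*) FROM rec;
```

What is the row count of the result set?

6

Base: n=3.
Iteration 1: 3 < 52 holds -> n = 3 * 2 = 6.
Iteration 2: 6 < 52 holds -> n = 6 * 2 = 12.
Iteration 3: 12 < 52 holds -> n = 12 * 2 = 24.
Iteration 4: 24 < 52 holds -> n = 24 * 2 = 48.
Iteration 5: 48 < 52 holds -> n = 48 * 2 = 96.
Iteration 6: 96 < 52 fails; recursion stops.
Total rows emitted: 6.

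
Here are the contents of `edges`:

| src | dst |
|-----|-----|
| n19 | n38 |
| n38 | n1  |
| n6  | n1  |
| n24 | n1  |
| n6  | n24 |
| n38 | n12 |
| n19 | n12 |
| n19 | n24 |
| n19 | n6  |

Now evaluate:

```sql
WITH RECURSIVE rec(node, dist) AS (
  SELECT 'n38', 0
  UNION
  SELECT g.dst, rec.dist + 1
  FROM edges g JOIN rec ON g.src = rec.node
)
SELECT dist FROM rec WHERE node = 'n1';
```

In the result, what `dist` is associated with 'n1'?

1

Base: (n38, dist=0).
Iteration 1: edges from {n38} -> (n1, dist=1), (n12, dist=1).
Iteration 2: no outgoing edges from {n1,n12}; recursion stops.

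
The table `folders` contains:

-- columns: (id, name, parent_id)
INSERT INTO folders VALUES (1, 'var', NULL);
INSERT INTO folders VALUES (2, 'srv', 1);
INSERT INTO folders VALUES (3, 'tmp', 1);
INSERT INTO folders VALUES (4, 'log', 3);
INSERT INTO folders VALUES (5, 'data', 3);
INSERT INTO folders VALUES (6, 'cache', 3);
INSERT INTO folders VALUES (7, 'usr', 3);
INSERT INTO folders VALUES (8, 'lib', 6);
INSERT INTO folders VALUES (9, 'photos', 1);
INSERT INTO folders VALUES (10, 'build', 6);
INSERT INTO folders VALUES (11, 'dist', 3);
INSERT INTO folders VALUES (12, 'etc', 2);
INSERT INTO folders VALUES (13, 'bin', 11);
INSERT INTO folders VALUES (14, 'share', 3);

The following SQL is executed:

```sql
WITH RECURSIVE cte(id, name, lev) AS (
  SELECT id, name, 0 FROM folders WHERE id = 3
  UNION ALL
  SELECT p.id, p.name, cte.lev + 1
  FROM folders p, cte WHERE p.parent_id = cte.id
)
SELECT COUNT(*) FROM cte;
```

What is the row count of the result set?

Base: id=3 (tmp) at lev 0.
Iteration 1: rows with parent_id in {3} -> log (id 4, lev 1), data (id 5, lev 1), cache (id 6, lev 1), usr (id 7, lev 1), dist (id 11, lev 1), share (id 14, lev 1).
Iteration 2: rows with parent_id in {4,5,6,7,11,14} -> lib (id 8, lev 2), build (id 10, lev 2), bin (id 13, lev 2).
Iteration 3: no rows with parent_id in {8,10,13}; recursion stops.
Total rows emitted: 10.

10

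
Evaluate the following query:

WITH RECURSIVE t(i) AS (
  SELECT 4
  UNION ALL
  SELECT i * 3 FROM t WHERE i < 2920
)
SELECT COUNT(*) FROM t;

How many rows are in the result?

8

Base: i=4.
Iteration 1: 4 < 2920 holds -> i = 4 * 3 = 12.
Iteration 2: 12 < 2920 holds -> i = 12 * 3 = 36.
Iteration 3: 36 < 2920 holds -> i = 36 * 3 = 108.
Iteration 4: 108 < 2920 holds -> i = 108 * 3 = 324.
Iteration 5: 324 < 2920 holds -> i = 324 * 3 = 972.
Iteration 6: 972 < 2920 holds -> i = 972 * 3 = 2916.
Iteration 7: 2916 < 2920 holds -> i = 2916 * 3 = 8748.
Iteration 8: 8748 < 2920 fails; recursion stops.
Total rows emitted: 8.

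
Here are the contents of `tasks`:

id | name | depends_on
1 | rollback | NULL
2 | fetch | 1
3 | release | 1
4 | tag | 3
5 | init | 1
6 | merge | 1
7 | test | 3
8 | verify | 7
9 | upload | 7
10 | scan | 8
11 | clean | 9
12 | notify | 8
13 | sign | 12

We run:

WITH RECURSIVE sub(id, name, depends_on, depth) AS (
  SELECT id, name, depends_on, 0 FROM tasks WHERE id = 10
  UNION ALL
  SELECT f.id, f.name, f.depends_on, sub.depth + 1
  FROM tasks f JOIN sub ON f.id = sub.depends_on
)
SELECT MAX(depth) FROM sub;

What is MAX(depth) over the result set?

4

Base: id=10 (scan), depends_on=8, depth 0.
Iteration 1: join on id=8 -> verify (id 8, depends_on=7, depth 1).
Iteration 2: join on id=7 -> test (id 7, depends_on=3, depth 2).
Iteration 3: join on id=3 -> release (id 3, depends_on=1, depth 3).
Iteration 4: join on id=1 -> rollback (id 1, depends_on=NULL, depth 4).
Iteration 5: depends_on is NULL; no match; recursion stops.
depth values: 0, 1, 2, 3, 4; the maximum is 4.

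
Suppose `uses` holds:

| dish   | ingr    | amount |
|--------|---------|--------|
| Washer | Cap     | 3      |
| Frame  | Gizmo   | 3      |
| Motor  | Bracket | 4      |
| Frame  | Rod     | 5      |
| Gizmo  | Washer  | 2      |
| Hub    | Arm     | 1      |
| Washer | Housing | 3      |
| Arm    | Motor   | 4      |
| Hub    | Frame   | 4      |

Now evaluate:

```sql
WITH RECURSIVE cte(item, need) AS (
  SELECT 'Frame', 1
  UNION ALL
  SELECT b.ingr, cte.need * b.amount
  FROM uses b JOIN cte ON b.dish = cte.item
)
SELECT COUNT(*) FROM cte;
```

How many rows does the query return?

6

Base: (Frame, need=1).
Iteration 1: components of {Frame} -> Gizmo = 1*3 = 3, Rod = 1*5 = 5.
Iteration 2: components of {Gizmo,Rod} -> Washer = 3*2 = 6.
Iteration 3: components of {Washer} -> Cap = 6*3 = 18, Housing = 6*3 = 18.
Iteration 4: no further components; recursion stops.
Total rows emitted: 6.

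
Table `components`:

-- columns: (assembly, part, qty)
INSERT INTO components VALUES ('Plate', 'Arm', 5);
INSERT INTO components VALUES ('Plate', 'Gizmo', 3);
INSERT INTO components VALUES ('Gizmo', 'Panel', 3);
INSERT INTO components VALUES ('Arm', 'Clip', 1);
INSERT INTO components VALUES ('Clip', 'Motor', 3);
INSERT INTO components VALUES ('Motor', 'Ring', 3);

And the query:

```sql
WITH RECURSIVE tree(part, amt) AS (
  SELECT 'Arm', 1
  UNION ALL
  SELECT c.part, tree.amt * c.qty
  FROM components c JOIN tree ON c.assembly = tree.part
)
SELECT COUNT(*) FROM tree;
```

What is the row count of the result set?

4

Base: (Arm, amt=1).
Iteration 1: components of {Arm} -> Clip = 1*1 = 1.
Iteration 2: components of {Clip} -> Motor = 1*3 = 3.
Iteration 3: components of {Motor} -> Ring = 3*3 = 9.
Iteration 4: no further components; recursion stops.
Total rows emitted: 4.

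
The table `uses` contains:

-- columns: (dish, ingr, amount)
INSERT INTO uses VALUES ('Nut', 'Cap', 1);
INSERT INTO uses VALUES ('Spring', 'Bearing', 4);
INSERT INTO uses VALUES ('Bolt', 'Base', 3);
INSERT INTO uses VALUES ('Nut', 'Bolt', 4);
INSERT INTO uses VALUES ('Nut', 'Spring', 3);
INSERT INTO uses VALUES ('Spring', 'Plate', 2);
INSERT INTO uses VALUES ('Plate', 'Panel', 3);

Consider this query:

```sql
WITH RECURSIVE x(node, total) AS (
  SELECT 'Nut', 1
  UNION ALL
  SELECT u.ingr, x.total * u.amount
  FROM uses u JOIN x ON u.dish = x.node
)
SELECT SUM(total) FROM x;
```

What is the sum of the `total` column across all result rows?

Base: (Nut, total=1).
Iteration 1: components of {Nut} -> Bolt = 1*4 = 4, Cap = 1*1 = 1, Spring = 1*3 = 3.
Iteration 2: components of {Bolt,Cap,Spring} -> Base = 4*3 = 12, Bearing = 3*4 = 12, Plate = 3*2 = 6.
Iteration 3: components of {Base,Bearing,Plate} -> Panel = 6*3 = 18.
Iteration 4: no further components; recursion stops.
SUM(total) = 1 + 3 + 4 + 1 + 6 + 12 + 12 + 18 = 57.

57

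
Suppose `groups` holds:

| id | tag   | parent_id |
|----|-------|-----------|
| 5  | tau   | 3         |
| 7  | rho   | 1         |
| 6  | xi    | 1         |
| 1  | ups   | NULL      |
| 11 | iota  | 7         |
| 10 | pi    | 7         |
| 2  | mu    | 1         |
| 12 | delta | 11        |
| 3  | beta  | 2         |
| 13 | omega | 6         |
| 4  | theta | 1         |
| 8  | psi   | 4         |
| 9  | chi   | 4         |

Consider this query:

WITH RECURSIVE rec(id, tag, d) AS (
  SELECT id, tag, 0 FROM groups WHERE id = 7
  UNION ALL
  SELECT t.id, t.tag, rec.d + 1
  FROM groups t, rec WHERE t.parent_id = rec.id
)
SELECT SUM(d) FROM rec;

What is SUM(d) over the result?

4

Base: id=7 (rho) at d 0.
Iteration 1: rows with parent_id in {7} -> pi (id 10, d 1), iota (id 11, d 1).
Iteration 2: rows with parent_id in {10,11} -> delta (id 12, d 2).
Iteration 3: no rows with parent_id in {12}; recursion stops.
SUM(d) = 0 + 1 + 1 + 2 = 4.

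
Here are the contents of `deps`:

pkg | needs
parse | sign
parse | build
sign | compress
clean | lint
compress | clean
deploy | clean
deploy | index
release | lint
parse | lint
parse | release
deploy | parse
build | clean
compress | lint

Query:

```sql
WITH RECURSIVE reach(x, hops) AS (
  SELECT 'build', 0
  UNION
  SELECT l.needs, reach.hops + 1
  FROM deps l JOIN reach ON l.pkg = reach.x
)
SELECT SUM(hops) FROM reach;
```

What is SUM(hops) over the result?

3

Base: (build, hops=0).
Iteration 1: edges from {build} -> (clean, hops=1).
Iteration 2: edges from {clean} -> (lint, hops=2).
Iteration 3: no outgoing edges from {lint}; recursion stops.
SUM(hops) = 0 + 1 + 2 = 3.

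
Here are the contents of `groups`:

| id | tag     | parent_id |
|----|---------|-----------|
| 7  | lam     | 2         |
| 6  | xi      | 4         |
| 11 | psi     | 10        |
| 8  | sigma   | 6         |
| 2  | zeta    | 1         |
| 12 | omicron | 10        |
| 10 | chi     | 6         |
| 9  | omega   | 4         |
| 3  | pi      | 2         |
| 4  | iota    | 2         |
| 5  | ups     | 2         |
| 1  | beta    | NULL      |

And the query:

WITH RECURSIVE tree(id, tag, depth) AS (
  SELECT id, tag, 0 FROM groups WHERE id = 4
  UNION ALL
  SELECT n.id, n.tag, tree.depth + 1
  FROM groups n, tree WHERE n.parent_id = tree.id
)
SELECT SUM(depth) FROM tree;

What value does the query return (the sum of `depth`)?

12

Base: id=4 (iota) at depth 0.
Iteration 1: rows with parent_id in {4} -> xi (id 6, depth 1), omega (id 9, depth 1).
Iteration 2: rows with parent_id in {6,9} -> sigma (id 8, depth 2), chi (id 10, depth 2).
Iteration 3: rows with parent_id in {8,10} -> psi (id 11, depth 3), omicron (id 12, depth 3).
Iteration 4: no rows with parent_id in {11,12}; recursion stops.
SUM(depth) = 0 + 1 + 1 + 2 + 2 + 3 + 3 = 12.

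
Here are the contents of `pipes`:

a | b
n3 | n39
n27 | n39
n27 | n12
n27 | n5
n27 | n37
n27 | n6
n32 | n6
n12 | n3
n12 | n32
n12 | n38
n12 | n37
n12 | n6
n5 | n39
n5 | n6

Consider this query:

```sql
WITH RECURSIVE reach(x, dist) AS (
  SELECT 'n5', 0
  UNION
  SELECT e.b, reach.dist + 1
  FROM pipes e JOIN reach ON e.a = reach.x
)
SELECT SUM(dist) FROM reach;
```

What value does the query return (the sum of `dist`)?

2

Base: (n5, dist=0).
Iteration 1: edges from {n5} -> (n39, dist=1), (n6, dist=1).
Iteration 2: no outgoing edges from {n39,n6}; recursion stops.
SUM(dist) = 0 + 1 + 1 = 2.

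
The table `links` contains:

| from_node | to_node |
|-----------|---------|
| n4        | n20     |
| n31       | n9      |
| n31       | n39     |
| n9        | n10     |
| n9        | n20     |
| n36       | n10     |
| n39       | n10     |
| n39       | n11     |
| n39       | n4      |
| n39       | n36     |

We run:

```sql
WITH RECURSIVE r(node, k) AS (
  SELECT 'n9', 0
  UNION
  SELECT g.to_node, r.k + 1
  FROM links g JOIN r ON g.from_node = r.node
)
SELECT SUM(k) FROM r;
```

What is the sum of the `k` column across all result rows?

2

Base: (n9, k=0).
Iteration 1: edges from {n9} -> (n10, k=1), (n20, k=1).
Iteration 2: no outgoing edges from {n10,n20}; recursion stops.
SUM(k) = 0 + 1 + 1 = 2.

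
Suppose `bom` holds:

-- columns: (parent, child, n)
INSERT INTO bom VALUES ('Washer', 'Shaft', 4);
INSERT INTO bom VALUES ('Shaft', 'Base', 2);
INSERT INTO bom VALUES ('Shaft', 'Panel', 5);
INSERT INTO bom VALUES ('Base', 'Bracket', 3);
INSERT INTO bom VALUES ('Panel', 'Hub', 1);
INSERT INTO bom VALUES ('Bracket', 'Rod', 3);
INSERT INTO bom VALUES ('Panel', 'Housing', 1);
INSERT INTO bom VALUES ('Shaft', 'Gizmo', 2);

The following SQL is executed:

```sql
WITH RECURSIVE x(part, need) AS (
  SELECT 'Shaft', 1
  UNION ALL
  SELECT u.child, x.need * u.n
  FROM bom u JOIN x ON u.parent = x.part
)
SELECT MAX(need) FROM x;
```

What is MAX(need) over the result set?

Base: (Shaft, need=1).
Iteration 1: components of {Shaft} -> Base = 1*2 = 2, Gizmo = 1*2 = 2, Panel = 1*5 = 5.
Iteration 2: components of {Base,Gizmo,Panel} -> Bracket = 2*3 = 6, Housing = 5*1 = 5, Hub = 5*1 = 5.
Iteration 3: components of {Bracket,Housing,Hub} -> Rod = 6*3 = 18.
Iteration 4: no further components; recursion stops.
need values: 1, 2, 5, 2, 6, 5, 5, 18; the maximum is 18.

18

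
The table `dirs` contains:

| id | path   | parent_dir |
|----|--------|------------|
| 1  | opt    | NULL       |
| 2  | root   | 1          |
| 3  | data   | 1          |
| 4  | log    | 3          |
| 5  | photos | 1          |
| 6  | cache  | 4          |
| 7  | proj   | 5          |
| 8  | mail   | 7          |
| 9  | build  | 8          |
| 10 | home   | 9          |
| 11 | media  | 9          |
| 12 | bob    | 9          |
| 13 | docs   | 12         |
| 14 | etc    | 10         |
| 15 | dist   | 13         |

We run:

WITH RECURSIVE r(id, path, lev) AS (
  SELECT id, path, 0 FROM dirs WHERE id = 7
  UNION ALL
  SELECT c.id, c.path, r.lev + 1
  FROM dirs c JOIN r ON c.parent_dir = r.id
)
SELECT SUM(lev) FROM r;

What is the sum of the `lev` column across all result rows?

Base: id=7 (proj) at lev 0.
Iteration 1: rows with parent_dir in {7} -> mail (id 8, lev 1).
Iteration 2: rows with parent_dir in {8} -> build (id 9, lev 2).
Iteration 3: rows with parent_dir in {9} -> home (id 10, lev 3), media (id 11, lev 3), bob (id 12, lev 3).
Iteration 4: rows with parent_dir in {10,11,12} -> docs (id 13, lev 4), etc (id 14, lev 4).
Iteration 5: rows with parent_dir in {13,14} -> dist (id 15, lev 5).
Iteration 6: no rows with parent_dir in {15}; recursion stops.
SUM(lev) = 0 + 1 + 2 + 3 + 3 + 3 + 4 + 4 + 5 = 25.

25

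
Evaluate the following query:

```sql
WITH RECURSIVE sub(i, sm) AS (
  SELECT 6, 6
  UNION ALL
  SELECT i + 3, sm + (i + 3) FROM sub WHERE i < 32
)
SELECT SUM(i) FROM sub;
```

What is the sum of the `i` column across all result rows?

195

Base: i=6, sm=6.
Iteration 1: 6 < 32 holds -> i = 6 + 3 = 9, sm = 6 + 9 = 15.
Iteration 2: 9 < 32 holds -> i = 9 + 3 = 12, sm = 15 + 12 = 27.
Iteration 3: 12 < 32 holds -> i = 12 + 3 = 15, sm = 27 + 15 = 42.
Iteration 4: 15 < 32 holds -> i = 15 + 3 = 18, sm = 42 + 18 = 60.
Iteration 5: 18 < 32 holds -> i = 18 + 3 = 21, sm = 60 + 21 = 81.
Iteration 6: 21 < 32 holds -> i = 21 + 3 = 24, sm = 81 + 24 = 105.
Iteration 7: 24 < 32 holds -> i = 24 + 3 = 27, sm = 105 + 27 = 132.
Iteration 8: 27 < 32 holds -> i = 27 + 3 = 30, sm = 132 + 30 = 162.
Iteration 9: 30 < 32 holds -> i = 30 + 3 = 33, sm = 162 + 33 = 195.
Iteration 10: 33 < 32 fails; recursion stops.
SUM(i) = 6 + 9 + 12 + 15 + 18 + 21 + 24 + 27 + 30 + 33 = 195.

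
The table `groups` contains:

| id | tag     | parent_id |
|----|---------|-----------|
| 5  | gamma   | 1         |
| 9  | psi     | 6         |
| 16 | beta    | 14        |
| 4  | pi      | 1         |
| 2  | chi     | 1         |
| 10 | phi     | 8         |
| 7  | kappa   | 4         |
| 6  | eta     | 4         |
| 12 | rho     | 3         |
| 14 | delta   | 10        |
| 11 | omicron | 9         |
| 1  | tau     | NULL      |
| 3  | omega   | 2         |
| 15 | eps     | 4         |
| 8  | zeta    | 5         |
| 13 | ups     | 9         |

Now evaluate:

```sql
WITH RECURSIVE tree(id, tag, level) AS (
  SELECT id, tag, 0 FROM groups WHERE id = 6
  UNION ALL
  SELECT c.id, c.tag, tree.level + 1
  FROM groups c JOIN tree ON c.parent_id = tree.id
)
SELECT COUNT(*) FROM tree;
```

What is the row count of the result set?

4

Base: id=6 (eta) at level 0.
Iteration 1: rows with parent_id in {6} -> psi (id 9, level 1).
Iteration 2: rows with parent_id in {9} -> omicron (id 11, level 2), ups (id 13, level 2).
Iteration 3: no rows with parent_id in {11,13}; recursion stops.
Total rows emitted: 4.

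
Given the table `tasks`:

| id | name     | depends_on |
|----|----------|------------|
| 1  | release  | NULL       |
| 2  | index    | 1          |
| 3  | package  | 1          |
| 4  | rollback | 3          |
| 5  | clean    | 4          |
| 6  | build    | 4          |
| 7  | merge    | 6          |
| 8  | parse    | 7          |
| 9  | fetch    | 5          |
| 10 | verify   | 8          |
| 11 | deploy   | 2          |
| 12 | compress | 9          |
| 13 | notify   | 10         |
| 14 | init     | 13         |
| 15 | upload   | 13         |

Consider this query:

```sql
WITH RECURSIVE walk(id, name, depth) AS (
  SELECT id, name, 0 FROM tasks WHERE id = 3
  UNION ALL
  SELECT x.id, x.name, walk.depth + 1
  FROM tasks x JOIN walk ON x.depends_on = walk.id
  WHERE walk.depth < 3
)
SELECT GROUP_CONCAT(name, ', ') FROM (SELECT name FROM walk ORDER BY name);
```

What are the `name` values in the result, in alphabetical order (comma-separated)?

build, clean, fetch, merge, package, rollback

Base: id=3 (package) at depth 0.
Iteration 1: rows with depends_on in {3} -> rollback (id 4, depth 1).
Iteration 2: rows with depends_on in {4} -> clean (id 5, depth 2), build (id 6, depth 2).
Iteration 3: rows with depends_on in {5,6} -> merge (id 7, depth 3), fetch (id 9, depth 3).
Iteration 4: depth < 3 fails for all current rows; recursion stops.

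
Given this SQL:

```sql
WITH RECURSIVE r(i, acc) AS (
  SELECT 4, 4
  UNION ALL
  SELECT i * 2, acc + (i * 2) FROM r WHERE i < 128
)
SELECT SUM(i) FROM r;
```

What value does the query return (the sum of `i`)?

252

Base: i=4, acc=4.
Iteration 1: 4 < 128 holds -> i = 4 * 2 = 8, acc = 4 + 8 = 12.
Iteration 2: 8 < 128 holds -> i = 8 * 2 = 16, acc = 12 + 16 = 28.
Iteration 3: 16 < 128 holds -> i = 16 * 2 = 32, acc = 28 + 32 = 60.
Iteration 4: 32 < 128 holds -> i = 32 * 2 = 64, acc = 60 + 64 = 124.
Iteration 5: 64 < 128 holds -> i = 64 * 2 = 128, acc = 124 + 128 = 252.
Iteration 6: 128 < 128 fails; recursion stops.
SUM(i) = 4 + 8 + 16 + 32 + 64 + 128 = 252.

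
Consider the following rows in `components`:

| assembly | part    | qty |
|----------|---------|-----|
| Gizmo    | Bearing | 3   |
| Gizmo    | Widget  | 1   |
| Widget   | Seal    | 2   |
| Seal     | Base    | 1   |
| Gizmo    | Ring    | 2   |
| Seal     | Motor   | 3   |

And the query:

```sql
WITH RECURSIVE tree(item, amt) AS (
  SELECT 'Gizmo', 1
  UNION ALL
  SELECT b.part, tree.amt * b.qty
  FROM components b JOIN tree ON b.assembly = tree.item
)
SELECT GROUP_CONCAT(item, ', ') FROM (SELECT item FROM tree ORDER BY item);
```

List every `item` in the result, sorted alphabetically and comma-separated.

Base: (Gizmo, amt=1).
Iteration 1: components of {Gizmo} -> Bearing = 1*3 = 3, Ring = 1*2 = 2, Widget = 1*1 = 1.
Iteration 2: components of {Bearing,Ring,Widget} -> Seal = 1*2 = 2.
Iteration 3: components of {Seal} -> Base = 2*1 = 2, Motor = 2*3 = 6.
Iteration 4: no further components; recursion stops.

Base, Bearing, Gizmo, Motor, Ring, Seal, Widget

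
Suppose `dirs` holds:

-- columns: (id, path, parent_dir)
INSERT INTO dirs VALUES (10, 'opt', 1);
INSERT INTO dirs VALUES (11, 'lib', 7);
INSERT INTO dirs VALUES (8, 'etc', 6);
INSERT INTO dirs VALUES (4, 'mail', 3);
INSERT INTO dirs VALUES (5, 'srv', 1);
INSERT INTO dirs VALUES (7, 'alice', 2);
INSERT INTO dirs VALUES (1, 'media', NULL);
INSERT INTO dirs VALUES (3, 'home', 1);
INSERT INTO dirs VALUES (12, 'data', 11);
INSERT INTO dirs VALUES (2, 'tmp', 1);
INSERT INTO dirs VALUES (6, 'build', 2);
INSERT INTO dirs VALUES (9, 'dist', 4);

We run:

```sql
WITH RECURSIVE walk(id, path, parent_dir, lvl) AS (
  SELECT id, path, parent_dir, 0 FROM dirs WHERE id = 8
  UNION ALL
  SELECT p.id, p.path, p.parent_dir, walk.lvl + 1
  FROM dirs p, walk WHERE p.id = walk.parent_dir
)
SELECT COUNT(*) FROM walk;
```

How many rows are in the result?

Base: id=8 (etc), parent_dir=6, lvl 0.
Iteration 1: join on id=6 -> build (id 6, parent_dir=2, lvl 1).
Iteration 2: join on id=2 -> tmp (id 2, parent_dir=1, lvl 2).
Iteration 3: join on id=1 -> media (id 1, parent_dir=NULL, lvl 3).
Iteration 4: parent_dir is NULL; no match; recursion stops.
Total rows emitted: 4.

4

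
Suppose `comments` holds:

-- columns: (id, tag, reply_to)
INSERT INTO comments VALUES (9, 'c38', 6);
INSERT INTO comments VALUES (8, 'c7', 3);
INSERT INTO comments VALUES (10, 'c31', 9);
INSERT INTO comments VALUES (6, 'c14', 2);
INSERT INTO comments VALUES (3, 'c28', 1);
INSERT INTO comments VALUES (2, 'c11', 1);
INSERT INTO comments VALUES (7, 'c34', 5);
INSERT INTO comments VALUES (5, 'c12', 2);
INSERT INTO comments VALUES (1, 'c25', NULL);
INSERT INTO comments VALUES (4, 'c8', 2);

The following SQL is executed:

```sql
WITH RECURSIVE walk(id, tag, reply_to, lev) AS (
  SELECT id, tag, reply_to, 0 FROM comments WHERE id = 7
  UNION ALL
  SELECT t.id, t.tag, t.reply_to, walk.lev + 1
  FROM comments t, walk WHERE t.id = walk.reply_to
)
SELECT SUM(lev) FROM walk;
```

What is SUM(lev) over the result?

Base: id=7 (c34), reply_to=5, lev 0.
Iteration 1: join on id=5 -> c12 (id 5, reply_to=2, lev 1).
Iteration 2: join on id=2 -> c11 (id 2, reply_to=1, lev 2).
Iteration 3: join on id=1 -> c25 (id 1, reply_to=NULL, lev 3).
Iteration 4: reply_to is NULL; no match; recursion stops.
SUM(lev) = 0 + 1 + 2 + 3 = 6.

6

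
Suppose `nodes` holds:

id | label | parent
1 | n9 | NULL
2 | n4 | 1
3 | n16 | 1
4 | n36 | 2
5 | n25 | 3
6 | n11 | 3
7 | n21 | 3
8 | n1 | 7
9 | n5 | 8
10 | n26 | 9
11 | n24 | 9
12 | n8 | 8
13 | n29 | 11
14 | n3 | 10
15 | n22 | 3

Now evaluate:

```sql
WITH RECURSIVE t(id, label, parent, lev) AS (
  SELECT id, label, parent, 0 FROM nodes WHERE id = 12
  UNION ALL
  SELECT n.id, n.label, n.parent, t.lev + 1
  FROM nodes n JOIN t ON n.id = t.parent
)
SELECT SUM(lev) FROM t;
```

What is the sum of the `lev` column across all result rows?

10

Base: id=12 (n8), parent=8, lev 0.
Iteration 1: join on id=8 -> n1 (id 8, parent=7, lev 1).
Iteration 2: join on id=7 -> n21 (id 7, parent=3, lev 2).
Iteration 3: join on id=3 -> n16 (id 3, parent=1, lev 3).
Iteration 4: join on id=1 -> n9 (id 1, parent=NULL, lev 4).
Iteration 5: parent is NULL; no match; recursion stops.
SUM(lev) = 0 + 1 + 2 + 3 + 4 = 10.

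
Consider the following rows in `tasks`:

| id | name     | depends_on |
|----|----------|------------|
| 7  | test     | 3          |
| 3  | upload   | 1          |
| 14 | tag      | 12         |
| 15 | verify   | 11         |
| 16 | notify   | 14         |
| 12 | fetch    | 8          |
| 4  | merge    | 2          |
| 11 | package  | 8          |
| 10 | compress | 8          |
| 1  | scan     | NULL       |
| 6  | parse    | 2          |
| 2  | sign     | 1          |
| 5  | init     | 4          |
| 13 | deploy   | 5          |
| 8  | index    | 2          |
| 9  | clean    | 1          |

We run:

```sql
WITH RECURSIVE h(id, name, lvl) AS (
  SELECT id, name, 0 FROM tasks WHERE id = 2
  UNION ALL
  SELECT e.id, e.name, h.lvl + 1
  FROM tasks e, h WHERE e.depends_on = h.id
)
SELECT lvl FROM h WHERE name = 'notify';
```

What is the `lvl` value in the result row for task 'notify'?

4

Base: id=2 (sign) at lvl 0.
Iteration 1: rows with depends_on in {2} -> merge (id 4, lvl 1), parse (id 6, lvl 1), index (id 8, lvl 1).
Iteration 2: rows with depends_on in {4,6,8} -> init (id 5, lvl 2), compress (id 10, lvl 2), package (id 11, lvl 2), fetch (id 12, lvl 2).
Iteration 3: rows with depends_on in {5,10,11,12} -> deploy (id 13, lvl 3), tag (id 14, lvl 3), verify (id 15, lvl 3).
Iteration 4: rows with depends_on in {13,14,15} -> notify (id 16, lvl 4).
Iteration 5: no rows with depends_on in {16}; recursion stops.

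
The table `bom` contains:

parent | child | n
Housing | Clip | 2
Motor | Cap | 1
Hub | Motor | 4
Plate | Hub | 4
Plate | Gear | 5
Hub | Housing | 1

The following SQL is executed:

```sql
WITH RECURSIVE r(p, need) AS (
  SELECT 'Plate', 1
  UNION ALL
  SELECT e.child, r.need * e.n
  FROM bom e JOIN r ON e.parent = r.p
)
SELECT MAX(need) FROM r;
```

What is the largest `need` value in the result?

Base: (Plate, need=1).
Iteration 1: components of {Plate} -> Gear = 1*5 = 5, Hub = 1*4 = 4.
Iteration 2: components of {Gear,Hub} -> Housing = 4*1 = 4, Motor = 4*4 = 16.
Iteration 3: components of {Housing,Motor} -> Cap = 16*1 = 16, Clip = 4*2 = 8.
Iteration 4: no further components; recursion stops.
need values: 1, 4, 5, 16, 4, 16, 8; the maximum is 16.

16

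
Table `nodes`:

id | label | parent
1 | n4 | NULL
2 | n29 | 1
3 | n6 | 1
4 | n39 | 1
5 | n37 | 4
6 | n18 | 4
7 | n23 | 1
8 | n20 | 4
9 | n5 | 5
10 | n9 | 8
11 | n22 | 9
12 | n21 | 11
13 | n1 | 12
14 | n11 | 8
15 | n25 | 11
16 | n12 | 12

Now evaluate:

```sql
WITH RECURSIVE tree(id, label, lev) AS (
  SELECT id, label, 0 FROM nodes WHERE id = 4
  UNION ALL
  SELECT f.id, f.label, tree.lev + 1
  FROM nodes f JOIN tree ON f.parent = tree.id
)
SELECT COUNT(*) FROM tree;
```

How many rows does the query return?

12

Base: id=4 (n39) at lev 0.
Iteration 1: rows with parent in {4} -> n37 (id 5, lev 1), n18 (id 6, lev 1), n20 (id 8, lev 1).
Iteration 2: rows with parent in {5,6,8} -> n5 (id 9, lev 2), n9 (id 10, lev 2), n11 (id 14, lev 2).
Iteration 3: rows with parent in {9,10,14} -> n22 (id 11, lev 3).
Iteration 4: rows with parent in {11} -> n21 (id 12, lev 4), n25 (id 15, lev 4).
Iteration 5: rows with parent in {12,15} -> n1 (id 13, lev 5), n12 (id 16, lev 5).
Iteration 6: no rows with parent in {13,16}; recursion stops.
Total rows emitted: 12.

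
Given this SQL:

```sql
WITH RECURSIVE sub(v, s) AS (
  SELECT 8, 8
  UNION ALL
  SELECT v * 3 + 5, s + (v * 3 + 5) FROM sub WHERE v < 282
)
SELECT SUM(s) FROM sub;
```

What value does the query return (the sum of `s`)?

Base: v=8, s=8.
Iteration 1: 8 < 282 holds -> v = 8 * 3 + 5 = 29, s = 8 + 29 = 37.
Iteration 2: 29 < 282 holds -> v = 29 * 3 + 5 = 92, s = 37 + 92 = 129.
Iteration 3: 92 < 282 holds -> v = 92 * 3 + 5 = 281, s = 129 + 281 = 410.
Iteration 4: 281 < 282 holds -> v = 281 * 3 + 5 = 848, s = 410 + 848 = 1258.
Iteration 5: 848 < 282 fails; recursion stops.
SUM(s) = 8 + 37 + 129 + 410 + 1258 = 1842.

1842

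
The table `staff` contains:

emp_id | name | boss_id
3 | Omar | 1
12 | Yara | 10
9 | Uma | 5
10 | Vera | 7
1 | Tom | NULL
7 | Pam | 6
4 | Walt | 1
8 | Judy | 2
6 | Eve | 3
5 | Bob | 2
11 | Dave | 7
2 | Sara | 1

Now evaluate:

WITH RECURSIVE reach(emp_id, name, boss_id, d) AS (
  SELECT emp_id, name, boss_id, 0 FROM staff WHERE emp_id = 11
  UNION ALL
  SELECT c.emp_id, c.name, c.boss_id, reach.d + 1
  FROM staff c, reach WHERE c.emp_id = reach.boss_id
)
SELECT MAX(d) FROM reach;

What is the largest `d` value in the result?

4

Base: emp_id=11 (Dave), boss_id=7, d 0.
Iteration 1: join on emp_id=7 -> Pam (id 7, boss_id=6, d 1).
Iteration 2: join on emp_id=6 -> Eve (id 6, boss_id=3, d 2).
Iteration 3: join on emp_id=3 -> Omar (id 3, boss_id=1, d 3).
Iteration 4: join on emp_id=1 -> Tom (id 1, boss_id=NULL, d 4).
Iteration 5: boss_id is NULL; no match; recursion stops.
d values: 0, 1, 2, 3, 4; the maximum is 4.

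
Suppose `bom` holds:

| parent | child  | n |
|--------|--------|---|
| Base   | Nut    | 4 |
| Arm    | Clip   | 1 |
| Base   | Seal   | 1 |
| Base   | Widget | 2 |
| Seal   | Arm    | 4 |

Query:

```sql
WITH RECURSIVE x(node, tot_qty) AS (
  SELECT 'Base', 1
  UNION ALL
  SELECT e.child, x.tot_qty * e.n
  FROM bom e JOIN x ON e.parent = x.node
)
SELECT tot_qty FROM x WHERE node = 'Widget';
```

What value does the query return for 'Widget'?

Base: (Base, tot_qty=1).
Iteration 1: components of {Base} -> Nut = 1*4 = 4, Seal = 1*1 = 1, Widget = 1*2 = 2.
Iteration 2: components of {Nut,Seal,Widget} -> Arm = 1*4 = 4.
Iteration 3: components of {Arm} -> Clip = 4*1 = 4.
Iteration 4: no further components; recursion stops.

2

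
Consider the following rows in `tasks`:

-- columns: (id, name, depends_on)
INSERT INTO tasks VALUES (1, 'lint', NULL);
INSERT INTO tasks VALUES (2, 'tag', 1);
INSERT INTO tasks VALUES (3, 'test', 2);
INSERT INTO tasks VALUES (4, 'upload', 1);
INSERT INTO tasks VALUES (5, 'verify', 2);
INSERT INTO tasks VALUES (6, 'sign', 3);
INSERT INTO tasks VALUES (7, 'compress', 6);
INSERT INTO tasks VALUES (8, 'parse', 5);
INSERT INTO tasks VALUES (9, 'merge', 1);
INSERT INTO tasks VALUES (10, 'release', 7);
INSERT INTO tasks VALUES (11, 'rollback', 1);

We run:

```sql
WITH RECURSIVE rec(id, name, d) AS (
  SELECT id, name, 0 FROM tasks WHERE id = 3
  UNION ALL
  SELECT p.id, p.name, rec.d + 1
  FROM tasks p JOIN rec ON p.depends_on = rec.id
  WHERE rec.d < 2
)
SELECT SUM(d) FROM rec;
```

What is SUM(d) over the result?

Base: id=3 (test) at d 0.
Iteration 1: rows with depends_on in {3} -> sign (id 6, d 1).
Iteration 2: rows with depends_on in {6} -> compress (id 7, d 2).
Iteration 3: d < 2 fails for all current rows; recursion stops.
SUM(d) = 0 + 1 + 2 = 3.

3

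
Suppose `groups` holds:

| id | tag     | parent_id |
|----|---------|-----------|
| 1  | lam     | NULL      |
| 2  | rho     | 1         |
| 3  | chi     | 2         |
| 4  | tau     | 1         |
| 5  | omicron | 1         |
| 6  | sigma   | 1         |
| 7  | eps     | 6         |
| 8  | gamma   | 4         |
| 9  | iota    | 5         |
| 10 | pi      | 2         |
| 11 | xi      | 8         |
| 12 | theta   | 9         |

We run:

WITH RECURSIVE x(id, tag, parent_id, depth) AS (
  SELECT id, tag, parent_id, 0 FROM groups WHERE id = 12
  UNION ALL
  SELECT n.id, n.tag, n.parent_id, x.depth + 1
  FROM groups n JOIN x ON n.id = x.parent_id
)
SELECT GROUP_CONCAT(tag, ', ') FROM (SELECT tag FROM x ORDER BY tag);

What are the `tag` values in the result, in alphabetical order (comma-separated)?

iota, lam, omicron, theta

Base: id=12 (theta), parent_id=9, depth 0.
Iteration 1: join on id=9 -> iota (id 9, parent_id=5, depth 1).
Iteration 2: join on id=5 -> omicron (id 5, parent_id=1, depth 2).
Iteration 3: join on id=1 -> lam (id 1, parent_id=NULL, depth 3).
Iteration 4: parent_id is NULL; no match; recursion stops.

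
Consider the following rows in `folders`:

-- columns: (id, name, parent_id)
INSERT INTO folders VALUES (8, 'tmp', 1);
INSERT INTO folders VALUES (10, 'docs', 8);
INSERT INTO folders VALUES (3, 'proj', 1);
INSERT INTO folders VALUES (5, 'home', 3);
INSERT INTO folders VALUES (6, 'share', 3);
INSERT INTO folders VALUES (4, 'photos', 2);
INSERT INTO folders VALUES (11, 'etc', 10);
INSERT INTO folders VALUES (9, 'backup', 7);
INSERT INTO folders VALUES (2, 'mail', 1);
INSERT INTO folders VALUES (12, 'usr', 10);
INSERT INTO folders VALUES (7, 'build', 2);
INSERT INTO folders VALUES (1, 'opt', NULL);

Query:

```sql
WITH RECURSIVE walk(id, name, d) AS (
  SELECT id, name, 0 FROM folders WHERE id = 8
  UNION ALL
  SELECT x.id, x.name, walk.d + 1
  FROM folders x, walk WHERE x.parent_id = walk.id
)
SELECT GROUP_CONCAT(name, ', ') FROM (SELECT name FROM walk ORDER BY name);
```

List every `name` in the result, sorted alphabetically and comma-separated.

Base: id=8 (tmp) at d 0.
Iteration 1: rows with parent_id in {8} -> docs (id 10, d 1).
Iteration 2: rows with parent_id in {10} -> etc (id 11, d 2), usr (id 12, d 2).
Iteration 3: no rows with parent_id in {11,12}; recursion stops.

docs, etc, tmp, usr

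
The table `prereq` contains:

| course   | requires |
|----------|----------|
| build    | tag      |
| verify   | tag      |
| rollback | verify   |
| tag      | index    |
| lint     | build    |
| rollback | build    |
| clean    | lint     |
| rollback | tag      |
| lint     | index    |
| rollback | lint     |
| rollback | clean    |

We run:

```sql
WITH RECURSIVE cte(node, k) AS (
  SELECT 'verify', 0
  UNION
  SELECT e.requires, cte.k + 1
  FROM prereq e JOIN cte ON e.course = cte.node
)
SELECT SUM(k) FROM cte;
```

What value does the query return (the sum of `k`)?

3

Base: (verify, k=0).
Iteration 1: edges from {verify} -> (tag, k=1).
Iteration 2: edges from {tag} -> (index, k=2).
Iteration 3: no outgoing edges from {index}; recursion stops.
SUM(k) = 0 + 1 + 2 = 3.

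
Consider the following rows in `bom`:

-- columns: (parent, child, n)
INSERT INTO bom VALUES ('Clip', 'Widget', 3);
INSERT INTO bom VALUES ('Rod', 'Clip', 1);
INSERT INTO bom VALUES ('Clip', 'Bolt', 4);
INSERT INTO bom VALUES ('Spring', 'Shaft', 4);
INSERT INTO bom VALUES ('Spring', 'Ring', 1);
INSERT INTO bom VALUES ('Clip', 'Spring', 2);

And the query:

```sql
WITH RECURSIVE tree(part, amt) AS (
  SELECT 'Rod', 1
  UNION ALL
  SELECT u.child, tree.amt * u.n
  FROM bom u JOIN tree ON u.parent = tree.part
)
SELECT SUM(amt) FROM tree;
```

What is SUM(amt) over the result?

21

Base: (Rod, amt=1).
Iteration 1: components of {Rod} -> Clip = 1*1 = 1.
Iteration 2: components of {Clip} -> Bolt = 1*4 = 4, Spring = 1*2 = 2, Widget = 1*3 = 3.
Iteration 3: components of {Bolt,Spring,Widget} -> Ring = 2*1 = 2, Shaft = 2*4 = 8.
Iteration 4: no further components; recursion stops.
SUM(amt) = 1 + 1 + 4 + 2 + 3 + 2 + 8 = 21.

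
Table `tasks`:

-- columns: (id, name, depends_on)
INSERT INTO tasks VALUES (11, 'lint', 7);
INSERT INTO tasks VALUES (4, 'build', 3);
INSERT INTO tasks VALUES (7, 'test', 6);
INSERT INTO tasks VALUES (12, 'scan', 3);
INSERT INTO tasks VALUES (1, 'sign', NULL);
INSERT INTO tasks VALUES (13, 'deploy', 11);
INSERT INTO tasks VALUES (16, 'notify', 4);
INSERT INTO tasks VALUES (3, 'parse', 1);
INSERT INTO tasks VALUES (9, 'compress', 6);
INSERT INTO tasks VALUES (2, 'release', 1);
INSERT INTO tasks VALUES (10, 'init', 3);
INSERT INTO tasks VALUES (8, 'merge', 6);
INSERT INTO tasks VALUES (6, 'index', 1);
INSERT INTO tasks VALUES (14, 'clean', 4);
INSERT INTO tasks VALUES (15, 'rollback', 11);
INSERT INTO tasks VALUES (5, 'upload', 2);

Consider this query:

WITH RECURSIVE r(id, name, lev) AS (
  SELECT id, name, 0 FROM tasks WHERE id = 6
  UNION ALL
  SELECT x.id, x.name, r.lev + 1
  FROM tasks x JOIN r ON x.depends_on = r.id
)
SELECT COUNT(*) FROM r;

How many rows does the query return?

Base: id=6 (index) at lev 0.
Iteration 1: rows with depends_on in {6} -> test (id 7, lev 1), merge (id 8, lev 1), compress (id 9, lev 1).
Iteration 2: rows with depends_on in {7,8,9} -> lint (id 11, lev 2).
Iteration 3: rows with depends_on in {11} -> deploy (id 13, lev 3), rollback (id 15, lev 3).
Iteration 4: no rows with depends_on in {13,15}; recursion stops.
Total rows emitted: 7.

7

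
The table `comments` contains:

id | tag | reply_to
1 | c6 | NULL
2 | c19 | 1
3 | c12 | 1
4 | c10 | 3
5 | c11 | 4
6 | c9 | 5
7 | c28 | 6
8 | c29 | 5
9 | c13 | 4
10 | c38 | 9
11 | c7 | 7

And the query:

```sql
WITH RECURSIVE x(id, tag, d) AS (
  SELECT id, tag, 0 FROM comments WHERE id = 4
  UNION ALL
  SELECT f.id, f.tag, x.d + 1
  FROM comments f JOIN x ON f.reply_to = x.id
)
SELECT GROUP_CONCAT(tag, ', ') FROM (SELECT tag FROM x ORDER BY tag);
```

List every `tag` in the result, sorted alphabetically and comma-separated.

Base: id=4 (c10) at d 0.
Iteration 1: rows with reply_to in {4} -> c11 (id 5, d 1), c13 (id 9, d 1).
Iteration 2: rows with reply_to in {5,9} -> c9 (id 6, d 2), c29 (id 8, d 2), c38 (id 10, d 2).
Iteration 3: rows with reply_to in {6,8,10} -> c28 (id 7, d 3).
Iteration 4: rows with reply_to in {7} -> c7 (id 11, d 4).
Iteration 5: no rows with reply_to in {11}; recursion stops.

c10, c11, c13, c28, c29, c38, c7, c9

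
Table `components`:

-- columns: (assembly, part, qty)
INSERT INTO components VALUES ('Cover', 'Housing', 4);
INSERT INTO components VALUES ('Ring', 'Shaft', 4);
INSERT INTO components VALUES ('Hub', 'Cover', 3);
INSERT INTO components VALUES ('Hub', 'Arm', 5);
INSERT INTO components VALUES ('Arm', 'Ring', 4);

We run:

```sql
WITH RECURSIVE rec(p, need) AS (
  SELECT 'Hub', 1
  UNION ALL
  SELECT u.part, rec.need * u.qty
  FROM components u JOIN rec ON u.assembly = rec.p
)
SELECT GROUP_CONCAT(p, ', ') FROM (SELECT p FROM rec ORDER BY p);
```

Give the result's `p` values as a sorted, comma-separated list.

Base: (Hub, need=1).
Iteration 1: components of {Hub} -> Arm = 1*5 = 5, Cover = 1*3 = 3.
Iteration 2: components of {Arm,Cover} -> Housing = 3*4 = 12, Ring = 5*4 = 20.
Iteration 3: components of {Housing,Ring} -> Shaft = 20*4 = 80.
Iteration 4: no further components; recursion stops.

Arm, Cover, Housing, Hub, Ring, Shaft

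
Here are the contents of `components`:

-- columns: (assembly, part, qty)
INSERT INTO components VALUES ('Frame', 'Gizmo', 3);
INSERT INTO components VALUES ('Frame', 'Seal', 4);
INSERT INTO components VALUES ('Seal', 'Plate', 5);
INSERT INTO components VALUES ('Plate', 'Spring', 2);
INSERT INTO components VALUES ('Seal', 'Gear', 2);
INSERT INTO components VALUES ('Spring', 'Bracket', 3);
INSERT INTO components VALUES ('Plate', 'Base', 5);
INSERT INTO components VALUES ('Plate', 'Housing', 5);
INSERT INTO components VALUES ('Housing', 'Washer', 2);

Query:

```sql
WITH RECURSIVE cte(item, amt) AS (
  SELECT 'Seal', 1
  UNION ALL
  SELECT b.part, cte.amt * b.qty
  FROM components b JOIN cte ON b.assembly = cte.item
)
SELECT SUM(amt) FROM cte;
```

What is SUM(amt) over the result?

148

Base: (Seal, amt=1).
Iteration 1: components of {Seal} -> Gear = 1*2 = 2, Plate = 1*5 = 5.
Iteration 2: components of {Gear,Plate} -> Base = 5*5 = 25, Housing = 5*5 = 25, Spring = 5*2 = 10.
Iteration 3: components of {Base,Housing,Spring} -> Bracket = 10*3 = 30, Washer = 25*2 = 50.
Iteration 4: no further components; recursion stops.
SUM(amt) = 1 + 5 + 2 + 10 + 25 + 25 + 30 + 50 = 148.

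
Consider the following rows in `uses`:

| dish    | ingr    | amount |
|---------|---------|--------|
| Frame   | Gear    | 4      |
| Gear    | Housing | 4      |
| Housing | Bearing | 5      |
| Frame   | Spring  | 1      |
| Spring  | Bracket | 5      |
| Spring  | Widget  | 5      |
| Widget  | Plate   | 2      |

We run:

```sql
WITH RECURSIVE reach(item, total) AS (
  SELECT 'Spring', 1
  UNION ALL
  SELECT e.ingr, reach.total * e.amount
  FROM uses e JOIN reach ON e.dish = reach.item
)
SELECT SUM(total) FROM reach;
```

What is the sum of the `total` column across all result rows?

Base: (Spring, total=1).
Iteration 1: components of {Spring} -> Bracket = 1*5 = 5, Widget = 1*5 = 5.
Iteration 2: components of {Bracket,Widget} -> Plate = 5*2 = 10.
Iteration 3: no further components; recursion stops.
SUM(total) = 1 + 5 + 5 + 10 = 21.

21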